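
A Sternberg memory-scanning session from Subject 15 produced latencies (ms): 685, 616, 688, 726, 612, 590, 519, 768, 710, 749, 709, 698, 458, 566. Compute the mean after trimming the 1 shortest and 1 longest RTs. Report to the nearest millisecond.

Sorted: 458, 519, 566, 590, 612, 616, 685, 688, 698, 709, 710, 726, 749, 768
Drop lowest 1 (458) and highest 1 (768)
Remaining (n=12): Σ = 7868, mean = 7868/12 = 655.667

656 ms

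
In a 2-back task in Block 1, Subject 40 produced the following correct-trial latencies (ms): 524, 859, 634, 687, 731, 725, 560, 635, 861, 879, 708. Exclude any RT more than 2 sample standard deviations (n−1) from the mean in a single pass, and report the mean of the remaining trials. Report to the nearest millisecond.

n = 11, ΣRT = 7803, M = 709.364
Σ(x−M)² = 143254.55; s = √(143254.55/10) = 119.689
Cutoffs: 709.364 ± 2·119.689 → [470.0, 948.7]
No RTs fall outside the cutoffs; all 11 retained. Mean = 7803/11 = 709.364

709 ms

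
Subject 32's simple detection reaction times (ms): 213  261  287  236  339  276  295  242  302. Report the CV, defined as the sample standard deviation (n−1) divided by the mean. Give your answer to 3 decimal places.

n = 9, Σ = 2451, M = 272.3333
Σ(x−M)² = 11956.000; s = √(11956.000/8) = 38.6588
CV = 38.6588 / 272.3333 = 0.14195

0.142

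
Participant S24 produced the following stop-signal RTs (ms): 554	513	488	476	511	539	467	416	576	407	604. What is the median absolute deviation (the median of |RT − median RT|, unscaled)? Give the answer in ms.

Sorted: 407, 416, 467, 476, 488, 511, 513, 539, 554, 576, 604 → median = 511
|x − 511|: 43, 2, 23, 35, 0, 28, 44, 95, 65, 104, 93
Sorted deviations: 0, 2, 23, 28, 35, 43, 44, 65, 93, 95, 104 → MAD = 43

43 ms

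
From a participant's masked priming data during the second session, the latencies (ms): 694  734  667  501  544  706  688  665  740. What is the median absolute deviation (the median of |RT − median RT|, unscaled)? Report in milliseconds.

23 ms

Sorted: 501, 544, 665, 667, 688, 694, 706, 734, 740 → median = 688
|x − 688|: 6, 46, 21, 187, 144, 18, 0, 23, 52
Sorted deviations: 0, 6, 18, 21, 23, 46, 52, 144, 187 → MAD = 23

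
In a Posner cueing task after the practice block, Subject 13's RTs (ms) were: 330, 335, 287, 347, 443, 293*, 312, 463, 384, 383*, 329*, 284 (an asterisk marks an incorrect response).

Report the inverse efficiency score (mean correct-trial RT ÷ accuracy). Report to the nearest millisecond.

Correct trials (n=9): 330, 335, 287, 347, 443, 312, 463, 384, 284
Mean correct RT = 3185/9 = 353.8889 ms
Proportion correct = 9/12
IES = 353.8889 / (9/12) = 471.852 ms

472 ms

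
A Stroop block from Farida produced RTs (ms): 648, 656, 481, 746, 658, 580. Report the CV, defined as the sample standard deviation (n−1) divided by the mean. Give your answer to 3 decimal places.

n = 6, Σ = 3769, M = 628.1667
Σ(x−M)² = 39920.833; s = √(39920.833/5) = 89.3542
CV = 89.3542 / 628.1667 = 0.14225

0.142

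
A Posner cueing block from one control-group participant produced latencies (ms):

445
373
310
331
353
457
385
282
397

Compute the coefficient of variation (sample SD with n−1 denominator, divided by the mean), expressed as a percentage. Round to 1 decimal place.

n = 9, Σ = 3333, M = 370.3333
Σ(x−M)² = 27310.000; s = √(27310.000/8) = 58.4273
CV = 58.4273 / 370.3333 = 0.15777 = 15.777%

15.8%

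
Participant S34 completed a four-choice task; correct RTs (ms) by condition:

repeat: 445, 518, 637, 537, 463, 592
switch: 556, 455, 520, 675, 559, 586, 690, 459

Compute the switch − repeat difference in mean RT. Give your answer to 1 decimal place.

30.5 ms

M(repeat) = 3192/6 = 532.000
M(switch) = 4500/8 = 562.500
Difference = 562.500 − 532.000 = 30.500 ms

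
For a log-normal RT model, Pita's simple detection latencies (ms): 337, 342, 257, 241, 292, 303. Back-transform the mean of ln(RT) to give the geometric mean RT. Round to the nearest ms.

ln(RT): 5.8201, 5.8348, 5.5491, 5.4848, 5.6768, 5.7137
Mean ln(RT) = 34.0793/6 = 5.67988
Geometric mean = exp(5.67988) = 292.91 ms

293 ms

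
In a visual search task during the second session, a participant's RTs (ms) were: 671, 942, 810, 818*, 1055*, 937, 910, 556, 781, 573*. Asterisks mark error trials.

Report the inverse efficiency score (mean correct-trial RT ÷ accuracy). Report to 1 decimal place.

1144.3 ms

Correct trials (n=7): 671, 942, 810, 937, 910, 556, 781
Mean correct RT = 5607/7 = 801.0000 ms
Proportion correct = 7/10
IES = 801.0000 / (7/10) = 1144.286 ms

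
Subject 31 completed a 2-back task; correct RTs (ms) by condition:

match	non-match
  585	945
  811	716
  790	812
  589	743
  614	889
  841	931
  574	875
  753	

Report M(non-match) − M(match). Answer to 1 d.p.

149.8 ms

M(match) = 5557/8 = 694.625
M(non-match) = 5911/7 = 844.429
Difference = 844.429 − 694.625 = 149.804 ms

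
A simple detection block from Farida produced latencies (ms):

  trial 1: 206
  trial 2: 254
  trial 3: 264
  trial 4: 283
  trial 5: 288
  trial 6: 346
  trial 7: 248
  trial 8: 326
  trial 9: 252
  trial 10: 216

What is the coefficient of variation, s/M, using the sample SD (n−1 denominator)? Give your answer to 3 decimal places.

n = 10, Σ = 2683, M = 268.3000
Σ(x−M)² = 17488.100; s = √(17488.100/9) = 44.0809
CV = 44.0809 / 268.3000 = 0.16430

0.164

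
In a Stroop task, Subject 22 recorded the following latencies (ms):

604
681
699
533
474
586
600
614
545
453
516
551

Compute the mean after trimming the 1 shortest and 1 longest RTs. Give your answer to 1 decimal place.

570.4 ms

Sorted: 453, 474, 516, 533, 545, 551, 586, 600, 604, 614, 681, 699
Drop lowest 1 (453) and highest 1 (699)
Remaining (n=10): Σ = 5704, mean = 5704/10 = 570.400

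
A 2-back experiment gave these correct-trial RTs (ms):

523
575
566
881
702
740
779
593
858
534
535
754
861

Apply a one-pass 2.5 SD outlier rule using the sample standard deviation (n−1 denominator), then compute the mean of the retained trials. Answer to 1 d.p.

684.7 ms

n = 13, ΣRT = 8901, M = 684.692
Σ(x−M)² = 222500.77; s = √(222500.77/12) = 136.168
Cutoffs: 684.692 ± 2.5·136.168 → [344.3, 1025.1]
No RTs fall outside the cutoffs; all 13 retained. Mean = 8901/13 = 684.692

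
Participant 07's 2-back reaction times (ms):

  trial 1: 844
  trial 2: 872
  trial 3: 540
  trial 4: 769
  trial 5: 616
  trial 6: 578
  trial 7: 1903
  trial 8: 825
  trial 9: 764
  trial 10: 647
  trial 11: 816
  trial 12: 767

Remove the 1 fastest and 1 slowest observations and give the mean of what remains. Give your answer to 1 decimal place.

749.8 ms

Sorted: 540, 578, 616, 647, 764, 767, 769, 816, 825, 844, 872, 1903
Drop lowest 1 (540) and highest 1 (1903)
Remaining (n=10): Σ = 7498, mean = 7498/10 = 749.800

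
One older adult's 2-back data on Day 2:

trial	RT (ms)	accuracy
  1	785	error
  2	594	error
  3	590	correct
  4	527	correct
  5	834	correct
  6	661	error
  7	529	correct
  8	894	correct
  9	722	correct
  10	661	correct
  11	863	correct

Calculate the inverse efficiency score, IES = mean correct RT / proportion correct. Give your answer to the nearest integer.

Correct trials (n=8): 590, 527, 834, 529, 894, 722, 661, 863
Mean correct RT = 5620/8 = 702.5000 ms
Proportion correct = 8/11
IES = 702.5000 / (8/11) = 965.938 ms

966 ms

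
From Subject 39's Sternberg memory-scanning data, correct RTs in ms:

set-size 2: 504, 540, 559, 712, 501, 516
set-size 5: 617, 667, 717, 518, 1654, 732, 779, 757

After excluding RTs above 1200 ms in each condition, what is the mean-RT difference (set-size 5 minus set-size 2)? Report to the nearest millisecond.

set-size 5: exclude 1654
M(set-size 2) = 3332/6 = 555.333
M(set-size 5) = 4787/7 = 683.857
Difference = 683.857 − 555.333 = 128.524 ms

129 ms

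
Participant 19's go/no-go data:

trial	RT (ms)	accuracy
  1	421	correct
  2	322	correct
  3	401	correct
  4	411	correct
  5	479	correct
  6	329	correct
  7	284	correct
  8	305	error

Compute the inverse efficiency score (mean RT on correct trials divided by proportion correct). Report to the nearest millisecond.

432 ms

Correct trials (n=7): 421, 322, 401, 411, 479, 329, 284
Mean correct RT = 2647/7 = 378.1429 ms
Proportion correct = 7/8
IES = 378.1429 / (7/8) = 432.163 ms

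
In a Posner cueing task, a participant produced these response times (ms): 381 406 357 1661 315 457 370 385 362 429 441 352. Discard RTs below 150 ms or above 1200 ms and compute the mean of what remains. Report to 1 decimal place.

386.8 ms

Excluded: 1661
Retained (n=11): Σ = 4255
Mean = 4255/11 = 386.8182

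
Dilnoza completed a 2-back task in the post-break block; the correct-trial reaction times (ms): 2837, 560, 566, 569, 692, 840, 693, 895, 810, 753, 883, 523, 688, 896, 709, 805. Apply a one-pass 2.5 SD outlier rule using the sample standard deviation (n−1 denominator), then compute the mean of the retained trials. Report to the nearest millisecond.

n = 16, ΣRT = 13719, M = 857.438
Σ(x−M)² = 4412031.94; s = √(4412031.94/15) = 542.343
Cutoffs: 857.438 ± 2.5·542.343 → [-498.4, 2213.3]
Outside: 2837 → excluded.
Retained (n=15): Σ = 10882, mean = 10882/15 = 725.467

725 ms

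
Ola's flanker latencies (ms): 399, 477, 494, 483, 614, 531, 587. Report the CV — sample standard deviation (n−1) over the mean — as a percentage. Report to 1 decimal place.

14.2%

n = 7, Σ = 3585, M = 512.1429
Σ(x−M)² = 31548.857; s = √(31548.857/6) = 72.5131
CV = 72.5131 / 512.1429 = 0.14159 = 14.159%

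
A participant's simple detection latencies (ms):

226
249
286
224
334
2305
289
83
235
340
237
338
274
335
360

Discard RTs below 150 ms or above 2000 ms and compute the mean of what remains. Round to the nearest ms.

Excluded: 83, 2305
Retained (n=13): Σ = 3727
Mean = 3727/13 = 286.6923

287 ms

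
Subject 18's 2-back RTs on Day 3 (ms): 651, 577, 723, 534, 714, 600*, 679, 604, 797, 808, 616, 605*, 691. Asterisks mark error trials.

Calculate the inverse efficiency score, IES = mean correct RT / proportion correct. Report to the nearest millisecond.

794 ms

Correct trials (n=11): 651, 577, 723, 534, 714, 679, 604, 797, 808, 616, 691
Mean correct RT = 7394/11 = 672.1818 ms
Proportion correct = 11/13
IES = 672.1818 / (11/13) = 794.397 ms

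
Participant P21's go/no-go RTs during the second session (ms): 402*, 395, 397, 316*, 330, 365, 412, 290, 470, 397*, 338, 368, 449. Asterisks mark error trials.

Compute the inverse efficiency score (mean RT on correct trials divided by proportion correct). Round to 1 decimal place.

Correct trials (n=10): 395, 397, 330, 365, 412, 290, 470, 338, 368, 449
Mean correct RT = 3814/10 = 381.4000 ms
Proportion correct = 10/13
IES = 381.4000 / (10/13) = 495.820 ms

495.8 ms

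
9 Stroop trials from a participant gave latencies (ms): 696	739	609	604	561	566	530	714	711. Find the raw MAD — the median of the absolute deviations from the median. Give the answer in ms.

Sorted: 530, 561, 566, 604, 609, 696, 711, 714, 739 → median = 609
|x − 609|: 87, 130, 0, 5, 48, 43, 79, 105, 102
Sorted deviations: 0, 5, 43, 48, 79, 87, 102, 105, 130 → MAD = 79

79 ms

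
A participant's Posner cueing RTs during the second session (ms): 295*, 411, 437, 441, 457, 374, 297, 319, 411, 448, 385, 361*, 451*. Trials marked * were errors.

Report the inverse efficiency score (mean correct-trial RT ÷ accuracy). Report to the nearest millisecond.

517 ms

Correct trials (n=10): 411, 437, 441, 457, 374, 297, 319, 411, 448, 385
Mean correct RT = 3980/10 = 398.0000 ms
Proportion correct = 10/13
IES = 398.0000 / (10/13) = 517.400 ms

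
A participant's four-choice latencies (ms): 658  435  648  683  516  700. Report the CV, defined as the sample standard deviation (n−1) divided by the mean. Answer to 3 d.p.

0.175

n = 6, Σ = 3640, M = 606.6667
Σ(x−M)² = 56571.333; s = √(56571.333/5) = 106.3685
CV = 106.3685 / 606.6667 = 0.17533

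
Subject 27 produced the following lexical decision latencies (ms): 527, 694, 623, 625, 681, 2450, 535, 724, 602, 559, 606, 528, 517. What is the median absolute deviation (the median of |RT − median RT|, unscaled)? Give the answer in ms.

Sorted: 517, 527, 528, 535, 559, 602, 606, 623, 625, 681, 694, 724, 2450 → median = 606
|x − 606|: 79, 88, 17, 19, 75, 1844, 71, 118, 4, 47, 0, 78, 89
Sorted deviations: 0, 4, 17, 19, 47, 71, 75, 78, 79, 88, 89, 118, 1844 → MAD = 75

75 ms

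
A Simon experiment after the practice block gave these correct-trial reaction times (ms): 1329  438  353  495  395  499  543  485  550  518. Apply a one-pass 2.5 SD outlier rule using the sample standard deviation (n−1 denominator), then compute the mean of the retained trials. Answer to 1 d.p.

n = 10, ΣRT = 5605, M = 560.500
Σ(x−M)² = 692040.50; s = √(692040.50/9) = 277.297
Cutoffs: 560.500 ± 2.5·277.297 → [-132.7, 1253.7]
Outside: 1329 → excluded.
Retained (n=9): Σ = 4276, mean = 4276/9 = 475.111

475.1 ms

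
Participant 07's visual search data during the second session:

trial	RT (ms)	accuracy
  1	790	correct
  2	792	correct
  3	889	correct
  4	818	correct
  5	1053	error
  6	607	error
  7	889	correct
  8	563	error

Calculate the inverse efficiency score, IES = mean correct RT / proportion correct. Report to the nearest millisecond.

1337 ms

Correct trials (n=5): 790, 792, 889, 818, 889
Mean correct RT = 4178/5 = 835.6000 ms
Proportion correct = 5/8
IES = 835.6000 / (5/8) = 1336.960 ms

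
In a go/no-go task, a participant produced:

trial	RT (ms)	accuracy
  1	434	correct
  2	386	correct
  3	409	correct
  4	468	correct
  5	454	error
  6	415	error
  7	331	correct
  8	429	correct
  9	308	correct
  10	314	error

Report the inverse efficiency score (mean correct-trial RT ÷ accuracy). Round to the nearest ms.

Correct trials (n=7): 434, 386, 409, 468, 331, 429, 308
Mean correct RT = 2765/7 = 395.0000 ms
Proportion correct = 7/10
IES = 395.0000 / (7/10) = 564.286 ms

564 ms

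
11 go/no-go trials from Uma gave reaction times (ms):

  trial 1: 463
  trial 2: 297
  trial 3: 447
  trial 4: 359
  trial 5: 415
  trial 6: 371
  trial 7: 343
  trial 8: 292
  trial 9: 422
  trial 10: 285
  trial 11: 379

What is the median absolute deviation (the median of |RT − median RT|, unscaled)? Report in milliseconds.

Sorted: 285, 292, 297, 343, 359, 371, 379, 415, 422, 447, 463 → median = 371
|x − 371|: 92, 74, 76, 12, 44, 0, 28, 79, 51, 86, 8
Sorted deviations: 0, 8, 12, 28, 44, 51, 74, 76, 79, 86, 92 → MAD = 51

51 ms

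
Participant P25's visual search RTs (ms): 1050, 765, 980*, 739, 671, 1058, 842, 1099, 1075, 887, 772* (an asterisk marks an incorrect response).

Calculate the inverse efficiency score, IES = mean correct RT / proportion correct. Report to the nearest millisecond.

1112 ms

Correct trials (n=9): 1050, 765, 739, 671, 1058, 842, 1099, 1075, 887
Mean correct RT = 8186/9 = 909.5556 ms
Proportion correct = 9/11
IES = 909.5556 / (9/11) = 1111.679 ms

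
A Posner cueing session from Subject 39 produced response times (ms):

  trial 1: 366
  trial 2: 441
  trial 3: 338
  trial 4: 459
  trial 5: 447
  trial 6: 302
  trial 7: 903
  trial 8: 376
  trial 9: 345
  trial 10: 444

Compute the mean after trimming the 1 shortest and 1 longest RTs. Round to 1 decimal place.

402.0 ms

Sorted: 302, 338, 345, 366, 376, 441, 444, 447, 459, 903
Drop lowest 1 (302) and highest 1 (903)
Remaining (n=8): Σ = 3216, mean = 3216/8 = 402.000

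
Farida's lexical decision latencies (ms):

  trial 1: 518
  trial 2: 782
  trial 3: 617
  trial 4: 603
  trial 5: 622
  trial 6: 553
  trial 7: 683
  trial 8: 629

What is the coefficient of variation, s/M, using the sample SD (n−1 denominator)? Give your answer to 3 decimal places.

0.128

n = 8, Σ = 5007, M = 625.8750
Σ(x−M)² = 45212.875; s = √(45212.875/7) = 80.3678
CV = 80.3678 / 625.8750 = 0.12841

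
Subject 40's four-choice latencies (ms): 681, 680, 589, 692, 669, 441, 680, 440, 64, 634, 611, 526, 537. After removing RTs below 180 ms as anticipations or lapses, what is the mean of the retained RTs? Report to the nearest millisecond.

Excluded: 64
Retained (n=12): Σ = 7180
Mean = 7180/12 = 598.3333

598 ms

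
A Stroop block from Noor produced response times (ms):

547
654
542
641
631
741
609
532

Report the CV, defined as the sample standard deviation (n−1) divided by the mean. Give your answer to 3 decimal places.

0.116

n = 8, Σ = 4897, M = 612.1250
Σ(x−M)² = 35140.875; s = √(35140.875/7) = 70.8528
CV = 70.8528 / 612.1250 = 0.11575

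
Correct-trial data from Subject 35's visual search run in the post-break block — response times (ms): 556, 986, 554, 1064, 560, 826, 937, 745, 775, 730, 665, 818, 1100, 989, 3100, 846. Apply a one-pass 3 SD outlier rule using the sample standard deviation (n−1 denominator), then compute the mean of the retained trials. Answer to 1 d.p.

810.1 ms

n = 16, ΣRT = 15251, M = 953.188
Σ(x−M)² = 5370862.44; s = √(5370862.44/15) = 598.379
Cutoffs: 953.188 ± 3·598.379 → [-841.9, 2748.3]
Outside: 3100 → excluded.
Retained (n=15): Σ = 12151, mean = 12151/15 = 810.067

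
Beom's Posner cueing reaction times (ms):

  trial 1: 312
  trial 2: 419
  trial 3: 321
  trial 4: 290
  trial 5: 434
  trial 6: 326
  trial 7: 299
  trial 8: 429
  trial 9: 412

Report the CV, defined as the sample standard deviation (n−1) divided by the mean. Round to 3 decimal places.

n = 9, Σ = 3242, M = 360.2222
Σ(x−M)² = 30023.556; s = √(30023.556/8) = 61.2613
CV = 61.2613 / 360.2222 = 0.17007

0.170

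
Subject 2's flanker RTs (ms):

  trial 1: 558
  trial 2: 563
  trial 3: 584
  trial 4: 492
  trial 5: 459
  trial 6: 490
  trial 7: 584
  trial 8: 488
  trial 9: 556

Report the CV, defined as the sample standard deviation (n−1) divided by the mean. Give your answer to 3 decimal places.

0.090

n = 9, Σ = 4774, M = 530.4444
Σ(x−M)² = 18228.222; s = √(18228.222/8) = 47.7339
CV = 47.7339 / 530.4444 = 0.08999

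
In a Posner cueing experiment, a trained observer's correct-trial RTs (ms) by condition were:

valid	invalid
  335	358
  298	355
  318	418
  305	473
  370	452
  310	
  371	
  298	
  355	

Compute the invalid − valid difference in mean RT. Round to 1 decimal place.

M(valid) = 2960/9 = 328.889
M(invalid) = 2056/5 = 411.200
Difference = 411.200 − 328.889 = 82.311 ms

82.3 ms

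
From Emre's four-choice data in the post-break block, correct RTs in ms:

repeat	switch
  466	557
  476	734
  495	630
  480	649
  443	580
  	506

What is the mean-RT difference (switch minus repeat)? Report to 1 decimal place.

137.3 ms

M(repeat) = 2360/5 = 472.000
M(switch) = 3656/6 = 609.333
Difference = 609.333 − 472.000 = 137.333 ms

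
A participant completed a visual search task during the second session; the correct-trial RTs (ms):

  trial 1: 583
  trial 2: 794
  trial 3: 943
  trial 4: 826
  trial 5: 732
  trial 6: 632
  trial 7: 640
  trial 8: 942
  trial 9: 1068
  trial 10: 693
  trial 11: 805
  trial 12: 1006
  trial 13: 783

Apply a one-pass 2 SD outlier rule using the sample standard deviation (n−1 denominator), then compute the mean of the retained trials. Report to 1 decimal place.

n = 13, ΣRT = 10447, M = 803.615
Σ(x−M)² = 272715.08; s = √(272715.08/12) = 150.752
Cutoffs: 803.615 ± 2·150.752 → [502.1, 1105.1]
No RTs fall outside the cutoffs; all 13 retained. Mean = 10447/13 = 803.615

803.6 ms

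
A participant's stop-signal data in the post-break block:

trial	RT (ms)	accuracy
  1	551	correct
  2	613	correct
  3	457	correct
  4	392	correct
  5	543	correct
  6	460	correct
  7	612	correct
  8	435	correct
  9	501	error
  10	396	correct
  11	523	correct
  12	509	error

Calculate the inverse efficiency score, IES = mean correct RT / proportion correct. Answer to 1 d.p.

597.8 ms

Correct trials (n=10): 551, 613, 457, 392, 543, 460, 612, 435, 396, 523
Mean correct RT = 4982/10 = 498.2000 ms
Proportion correct = 10/12
IES = 498.2000 / (10/12) = 597.840 ms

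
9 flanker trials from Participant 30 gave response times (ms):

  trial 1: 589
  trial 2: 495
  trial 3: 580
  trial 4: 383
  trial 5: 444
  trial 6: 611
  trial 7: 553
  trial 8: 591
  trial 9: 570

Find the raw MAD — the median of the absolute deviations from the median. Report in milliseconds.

21 ms

Sorted: 383, 444, 495, 553, 570, 580, 589, 591, 611 → median = 570
|x − 570|: 19, 75, 10, 187, 126, 41, 17, 21, 0
Sorted deviations: 0, 10, 17, 19, 21, 41, 75, 126, 187 → MAD = 21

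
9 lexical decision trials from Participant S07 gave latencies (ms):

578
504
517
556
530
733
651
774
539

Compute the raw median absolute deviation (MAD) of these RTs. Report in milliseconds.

39 ms

Sorted: 504, 517, 530, 539, 556, 578, 651, 733, 774 → median = 556
|x − 556|: 22, 52, 39, 0, 26, 177, 95, 218, 17
Sorted deviations: 0, 17, 22, 26, 39, 52, 95, 177, 218 → MAD = 39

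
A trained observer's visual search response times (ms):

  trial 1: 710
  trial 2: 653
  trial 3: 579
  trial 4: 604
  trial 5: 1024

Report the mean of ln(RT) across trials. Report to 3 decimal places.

6.549

ln(RT): 6.5653, 6.4816, 6.3613, 6.4036, 6.9315
Σ ln(RT) = 32.7432
Mean = 32.7432/5 = 6.54864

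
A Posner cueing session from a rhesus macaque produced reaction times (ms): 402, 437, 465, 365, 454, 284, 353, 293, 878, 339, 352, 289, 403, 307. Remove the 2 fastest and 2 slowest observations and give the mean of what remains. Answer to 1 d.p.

370.5 ms

Sorted: 284, 289, 293, 307, 339, 352, 353, 365, 402, 403, 437, 454, 465, 878
Drop lowest 2 (284, 289) and highest 2 (465, 878)
Remaining (n=10): Σ = 3705, mean = 3705/10 = 370.500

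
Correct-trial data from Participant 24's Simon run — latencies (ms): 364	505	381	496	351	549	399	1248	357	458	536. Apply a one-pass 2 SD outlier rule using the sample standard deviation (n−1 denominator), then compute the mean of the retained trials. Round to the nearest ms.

n = 11, ΣRT = 5644, M = 513.091
Σ(x−M)² = 648628.91; s = √(648628.91/10) = 254.682
Cutoffs: 513.091 ± 2·254.682 → [3.7, 1022.5]
Outside: 1248 → excluded.
Retained (n=10): Σ = 4396, mean = 4396/10 = 439.600

440 ms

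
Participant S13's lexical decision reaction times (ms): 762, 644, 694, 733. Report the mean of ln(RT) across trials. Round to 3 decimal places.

ln(RT): 6.6359, 6.4677, 6.5425, 6.5971
Σ ln(RT) = 26.2433
Mean = 26.2433/4 = 6.56082

6.561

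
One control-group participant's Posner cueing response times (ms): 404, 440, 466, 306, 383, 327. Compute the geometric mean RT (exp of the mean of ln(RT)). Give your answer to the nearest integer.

383 ms

ln(RT): 6.0014, 6.0868, 6.1442, 5.7236, 5.9480, 5.7900
Mean ln(RT) = 35.6940/6 = 5.94899
Geometric mean = exp(5.94899) = 383.37 ms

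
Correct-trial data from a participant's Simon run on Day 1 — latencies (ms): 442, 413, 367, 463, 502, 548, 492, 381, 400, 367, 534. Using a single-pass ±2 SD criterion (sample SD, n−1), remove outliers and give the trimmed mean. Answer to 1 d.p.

446.3 ms

n = 11, ΣRT = 4909, M = 446.273
Σ(x−M)² = 43616.18; s = √(43616.18/10) = 66.043
Cutoffs: 446.273 ± 2·66.043 → [314.2, 578.4]
No RTs fall outside the cutoffs; all 11 retained. Mean = 4909/11 = 446.273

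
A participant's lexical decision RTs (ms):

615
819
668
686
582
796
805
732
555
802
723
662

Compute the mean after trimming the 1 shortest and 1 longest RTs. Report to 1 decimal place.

707.1 ms

Sorted: 555, 582, 615, 662, 668, 686, 723, 732, 796, 802, 805, 819
Drop lowest 1 (555) and highest 1 (819)
Remaining (n=10): Σ = 7071, mean = 7071/10 = 707.100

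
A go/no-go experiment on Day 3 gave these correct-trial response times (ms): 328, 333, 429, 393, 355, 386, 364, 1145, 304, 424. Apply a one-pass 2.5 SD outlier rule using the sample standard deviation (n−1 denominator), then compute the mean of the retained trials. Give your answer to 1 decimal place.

368.4 ms

n = 10, ΣRT = 4461, M = 446.100
Σ(x−M)² = 557644.90; s = √(557644.90/9) = 248.919
Cutoffs: 446.100 ± 2.5·248.919 → [-176.2, 1068.4]
Outside: 1145 → excluded.
Retained (n=9): Σ = 3316, mean = 3316/9 = 368.444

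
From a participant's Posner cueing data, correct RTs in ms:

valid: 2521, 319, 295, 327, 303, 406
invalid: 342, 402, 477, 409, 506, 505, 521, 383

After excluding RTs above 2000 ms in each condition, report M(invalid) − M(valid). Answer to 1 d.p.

113.1 ms

valid: exclude 2521
M(valid) = 1650/5 = 330.000
M(invalid) = 3545/8 = 443.125
Difference = 443.125 − 330.000 = 113.125 ms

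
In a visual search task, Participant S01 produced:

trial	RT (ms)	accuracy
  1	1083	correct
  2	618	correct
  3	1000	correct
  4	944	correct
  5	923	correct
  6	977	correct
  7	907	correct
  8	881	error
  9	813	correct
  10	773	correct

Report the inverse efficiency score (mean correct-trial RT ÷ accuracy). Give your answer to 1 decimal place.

992.3 ms

Correct trials (n=9): 1083, 618, 1000, 944, 923, 977, 907, 813, 773
Mean correct RT = 8038/9 = 893.1111 ms
Proportion correct = 9/10
IES = 893.1111 / (9/10) = 992.346 ms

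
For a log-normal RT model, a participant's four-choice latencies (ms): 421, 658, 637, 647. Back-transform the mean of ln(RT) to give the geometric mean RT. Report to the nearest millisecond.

ln(RT): 6.0426, 6.4892, 6.4568, 6.4723
Mean ln(RT) = 25.4610/4 = 6.36524
Geometric mean = exp(6.36524) = 581.28 ms

581 ms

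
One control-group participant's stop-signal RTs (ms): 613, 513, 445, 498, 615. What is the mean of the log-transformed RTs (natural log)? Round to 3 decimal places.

ln(RT): 6.4184, 6.2403, 6.0981, 6.2106, 6.4216
Σ ln(RT) = 31.3889
Mean = 31.3889/5 = 6.27779

6.278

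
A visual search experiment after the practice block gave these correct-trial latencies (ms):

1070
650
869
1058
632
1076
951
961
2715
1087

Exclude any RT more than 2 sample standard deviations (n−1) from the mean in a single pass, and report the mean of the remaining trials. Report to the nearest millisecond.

n = 10, ΣRT = 11069, M = 1106.900
Σ(x−M)² = 3127564.90; s = √(3127564.90/9) = 589.497
Cutoffs: 1106.900 ± 2·589.497 → [-72.1, 2285.9]
Outside: 2715 → excluded.
Retained (n=9): Σ = 8354, mean = 8354/9 = 928.222

928 ms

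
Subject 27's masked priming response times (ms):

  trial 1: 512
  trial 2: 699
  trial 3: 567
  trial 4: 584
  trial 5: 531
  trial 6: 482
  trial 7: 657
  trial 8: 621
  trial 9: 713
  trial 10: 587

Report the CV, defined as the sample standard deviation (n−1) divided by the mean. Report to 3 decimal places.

0.130

n = 10, Σ = 5953, M = 595.3000
Σ(x−M)² = 53982.100; s = √(53982.100/9) = 77.4468
CV = 77.4468 / 595.3000 = 0.13010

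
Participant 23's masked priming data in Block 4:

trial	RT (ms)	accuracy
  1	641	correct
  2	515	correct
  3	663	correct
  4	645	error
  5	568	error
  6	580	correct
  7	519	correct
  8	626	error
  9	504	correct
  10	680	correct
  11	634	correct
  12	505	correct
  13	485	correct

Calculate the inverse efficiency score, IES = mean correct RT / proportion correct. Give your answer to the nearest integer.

744 ms

Correct trials (n=10): 641, 515, 663, 580, 519, 504, 680, 634, 505, 485
Mean correct RT = 5726/10 = 572.6000 ms
Proportion correct = 10/13
IES = 572.6000 / (10/13) = 744.380 ms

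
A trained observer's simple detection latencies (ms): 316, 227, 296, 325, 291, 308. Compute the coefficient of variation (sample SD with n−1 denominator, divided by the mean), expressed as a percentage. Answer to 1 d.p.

n = 6, Σ = 1763, M = 293.8333
Σ(x−M)² = 6142.833; s = √(6142.833/5) = 35.0509
CV = 35.0509 / 293.8333 = 0.11929 = 11.929%

11.9%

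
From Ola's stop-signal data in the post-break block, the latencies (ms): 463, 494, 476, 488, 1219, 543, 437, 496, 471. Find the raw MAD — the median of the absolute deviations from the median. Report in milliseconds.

17 ms

Sorted: 437, 463, 471, 476, 488, 494, 496, 543, 1219 → median = 488
|x − 488|: 25, 6, 12, 0, 731, 55, 51, 8, 17
Sorted deviations: 0, 6, 8, 12, 17, 25, 51, 55, 731 → MAD = 17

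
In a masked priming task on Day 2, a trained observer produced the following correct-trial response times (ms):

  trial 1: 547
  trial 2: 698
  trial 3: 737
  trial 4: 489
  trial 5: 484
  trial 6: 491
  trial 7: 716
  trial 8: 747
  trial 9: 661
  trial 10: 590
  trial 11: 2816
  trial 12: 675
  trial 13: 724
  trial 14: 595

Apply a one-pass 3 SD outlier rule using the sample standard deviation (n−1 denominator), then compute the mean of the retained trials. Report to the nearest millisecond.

627 ms

n = 14, ΣRT = 10970, M = 783.571
Σ(x−M)² = 4567629.43; s = √(4567629.43/13) = 592.753
Cutoffs: 783.571 ± 3·592.753 → [-994.7, 2561.8]
Outside: 2816 → excluded.
Retained (n=13): Σ = 8154, mean = 8154/13 = 627.231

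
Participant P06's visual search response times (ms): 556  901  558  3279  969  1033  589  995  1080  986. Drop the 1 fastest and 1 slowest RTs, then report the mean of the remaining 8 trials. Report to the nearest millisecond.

Sorted: 556, 558, 589, 901, 969, 986, 995, 1033, 1080, 3279
Drop lowest 1 (556) and highest 1 (3279)
Remaining (n=8): Σ = 7111, mean = 7111/8 = 888.875

889 ms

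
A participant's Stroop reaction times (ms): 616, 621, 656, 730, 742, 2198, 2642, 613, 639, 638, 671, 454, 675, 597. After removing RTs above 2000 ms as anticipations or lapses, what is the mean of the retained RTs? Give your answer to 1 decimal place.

637.7 ms

Excluded: 2198, 2642
Retained (n=12): Σ = 7652
Mean = 7652/12 = 637.6667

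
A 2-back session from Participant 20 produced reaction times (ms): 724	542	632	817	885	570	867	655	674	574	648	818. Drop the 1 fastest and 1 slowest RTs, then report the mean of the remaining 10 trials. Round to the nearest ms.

698 ms

Sorted: 542, 570, 574, 632, 648, 655, 674, 724, 817, 818, 867, 885
Drop lowest 1 (542) and highest 1 (885)
Remaining (n=10): Σ = 6979, mean = 6979/10 = 697.900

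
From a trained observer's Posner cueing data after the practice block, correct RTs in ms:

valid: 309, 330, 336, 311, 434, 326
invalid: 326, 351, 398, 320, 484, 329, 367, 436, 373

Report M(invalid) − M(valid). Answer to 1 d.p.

35.0 ms

M(valid) = 2046/6 = 341.000
M(invalid) = 3384/9 = 376.000
Difference = 376.000 − 341.000 = 35.000 ms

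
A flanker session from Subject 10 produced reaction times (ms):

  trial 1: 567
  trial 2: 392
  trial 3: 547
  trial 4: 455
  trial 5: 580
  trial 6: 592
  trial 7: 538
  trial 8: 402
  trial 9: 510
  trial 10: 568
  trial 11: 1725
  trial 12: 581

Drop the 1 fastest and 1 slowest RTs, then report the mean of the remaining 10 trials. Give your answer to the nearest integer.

534 ms

Sorted: 392, 402, 455, 510, 538, 547, 567, 568, 580, 581, 592, 1725
Drop lowest 1 (392) and highest 1 (1725)
Remaining (n=10): Σ = 5340, mean = 5340/10 = 534.000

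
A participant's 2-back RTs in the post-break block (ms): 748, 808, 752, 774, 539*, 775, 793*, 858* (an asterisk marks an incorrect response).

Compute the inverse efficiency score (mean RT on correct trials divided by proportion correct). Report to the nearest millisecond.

1234 ms

Correct trials (n=5): 748, 808, 752, 774, 775
Mean correct RT = 3857/5 = 771.4000 ms
Proportion correct = 5/8
IES = 771.4000 / (5/8) = 1234.240 ms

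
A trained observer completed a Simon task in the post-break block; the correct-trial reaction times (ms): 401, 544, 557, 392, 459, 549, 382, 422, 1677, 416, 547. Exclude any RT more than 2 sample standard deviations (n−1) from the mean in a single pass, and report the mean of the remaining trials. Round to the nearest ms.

467 ms

n = 11, ΣRT = 6346, M = 576.909
Σ(x−M)² = 1380268.91; s = √(1380268.91/10) = 371.520
Cutoffs: 576.909 ± 2·371.520 → [-166.1, 1319.9]
Outside: 1677 → excluded.
Retained (n=10): Σ = 4669, mean = 4669/10 = 466.900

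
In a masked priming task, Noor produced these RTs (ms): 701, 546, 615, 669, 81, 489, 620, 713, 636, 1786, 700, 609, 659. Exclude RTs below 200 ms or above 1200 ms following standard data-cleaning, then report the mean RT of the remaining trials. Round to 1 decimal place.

Excluded: 81, 1786
Retained (n=11): Σ = 6957
Mean = 6957/11 = 632.4545

632.5 ms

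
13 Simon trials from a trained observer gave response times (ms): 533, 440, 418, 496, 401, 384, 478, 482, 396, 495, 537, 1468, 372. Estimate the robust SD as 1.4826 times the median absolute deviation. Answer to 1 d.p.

87.5 ms

Sorted: 372, 384, 396, 401, 418, 440, 478, 482, 495, 496, 533, 537, 1468 → median = 478
|x − 478| sorted: 0, 4, 17, 18, 38, 55, 59, 60, 77, 82, 94, 106, 990 → MAD = 59
Robust SD ≈ 1.4826 × 59 = 87.473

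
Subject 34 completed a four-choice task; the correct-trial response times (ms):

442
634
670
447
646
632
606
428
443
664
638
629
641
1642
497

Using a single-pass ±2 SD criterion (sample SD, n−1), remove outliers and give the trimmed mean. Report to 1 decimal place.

572.6 ms

n = 15, ΣRT = 9659, M = 643.933
Σ(x−M)² = 1187320.93; s = √(1187320.93/14) = 291.219
Cutoffs: 643.933 ± 2·291.219 → [61.5, 1226.4]
Outside: 1642 → excluded.
Retained (n=14): Σ = 8017, mean = 8017/14 = 572.643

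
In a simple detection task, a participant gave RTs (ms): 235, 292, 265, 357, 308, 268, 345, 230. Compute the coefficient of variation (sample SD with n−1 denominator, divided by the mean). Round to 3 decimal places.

0.164

n = 8, Σ = 2300, M = 287.5000
Σ(x−M)² = 15526.000; s = √(15526.000/7) = 47.0956
CV = 47.0956 / 287.5000 = 0.16381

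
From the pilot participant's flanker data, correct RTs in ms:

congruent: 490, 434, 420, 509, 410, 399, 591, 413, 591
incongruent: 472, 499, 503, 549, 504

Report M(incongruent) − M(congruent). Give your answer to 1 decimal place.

M(congruent) = 4257/9 = 473.000
M(incongruent) = 2527/5 = 505.400
Difference = 505.400 − 473.000 = 32.400 ms

32.4 ms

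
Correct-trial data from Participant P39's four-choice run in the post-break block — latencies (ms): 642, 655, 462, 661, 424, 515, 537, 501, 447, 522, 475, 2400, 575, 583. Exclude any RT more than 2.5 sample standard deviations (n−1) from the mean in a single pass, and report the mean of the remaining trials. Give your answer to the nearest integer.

538 ms

n = 14, ΣRT = 9399, M = 671.357
Σ(x−M)² = 3294271.21; s = √(3294271.21/13) = 503.394
Cutoffs: 671.357 ± 2.5·503.394 → [-587.1, 1929.8]
Outside: 2400 → excluded.
Retained (n=13): Σ = 6999, mean = 6999/13 = 538.385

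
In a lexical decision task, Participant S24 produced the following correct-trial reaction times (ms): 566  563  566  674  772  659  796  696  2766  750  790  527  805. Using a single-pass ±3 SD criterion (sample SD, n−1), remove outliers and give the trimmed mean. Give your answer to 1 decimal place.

n = 13, ΣRT = 10930, M = 840.769
Σ(x−M)² = 4133756.31; s = √(4133756.31/12) = 586.924
Cutoffs: 840.769 ± 3·586.924 → [-920.0, 2601.5]
Outside: 2766 → excluded.
Retained (n=12): Σ = 8164, mean = 8164/12 = 680.333

680.3 ms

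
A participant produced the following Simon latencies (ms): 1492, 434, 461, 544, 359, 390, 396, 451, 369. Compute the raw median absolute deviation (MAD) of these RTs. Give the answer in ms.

44 ms

Sorted: 359, 369, 390, 396, 434, 451, 461, 544, 1492 → median = 434
|x − 434|: 1058, 0, 27, 110, 75, 44, 38, 17, 65
Sorted deviations: 0, 17, 27, 38, 44, 65, 75, 110, 1058 → MAD = 44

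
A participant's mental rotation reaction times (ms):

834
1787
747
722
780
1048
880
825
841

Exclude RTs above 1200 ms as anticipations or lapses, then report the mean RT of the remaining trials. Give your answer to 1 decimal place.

834.6 ms

Excluded: 1787
Retained (n=8): Σ = 6677
Mean = 6677/8 = 834.6250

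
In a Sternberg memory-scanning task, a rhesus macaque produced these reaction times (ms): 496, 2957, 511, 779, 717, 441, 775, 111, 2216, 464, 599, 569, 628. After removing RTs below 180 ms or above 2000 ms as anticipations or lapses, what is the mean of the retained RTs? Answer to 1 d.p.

Excluded: 111, 2216, 2957
Retained (n=10): Σ = 5979
Mean = 5979/10 = 597.9000

597.9 ms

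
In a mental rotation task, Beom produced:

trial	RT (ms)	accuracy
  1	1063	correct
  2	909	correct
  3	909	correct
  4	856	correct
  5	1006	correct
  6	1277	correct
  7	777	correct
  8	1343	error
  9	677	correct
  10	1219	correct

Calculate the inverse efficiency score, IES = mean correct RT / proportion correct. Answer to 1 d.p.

1073.2 ms

Correct trials (n=9): 1063, 909, 909, 856, 1006, 1277, 777, 677, 1219
Mean correct RT = 8693/9 = 965.8889 ms
Proportion correct = 9/10
IES = 965.8889 / (9/10) = 1073.210 ms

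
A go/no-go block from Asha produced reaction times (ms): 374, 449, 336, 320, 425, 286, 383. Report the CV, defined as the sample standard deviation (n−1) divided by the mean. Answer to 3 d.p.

0.158

n = 7, Σ = 2573, M = 367.5714
Σ(x−M)² = 20121.714; s = √(20121.714/6) = 57.9104
CV = 57.9104 / 367.5714 = 0.15755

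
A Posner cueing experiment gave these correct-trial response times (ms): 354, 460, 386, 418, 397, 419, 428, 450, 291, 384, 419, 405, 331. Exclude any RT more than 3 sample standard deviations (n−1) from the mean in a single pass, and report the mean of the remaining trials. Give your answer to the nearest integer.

n = 13, ΣRT = 5142, M = 395.538
Σ(x−M)² = 26915.23; s = √(26915.23/12) = 47.360
Cutoffs: 395.538 ± 3·47.360 → [253.5, 537.6]
No RTs fall outside the cutoffs; all 13 retained. Mean = 5142/13 = 395.538

396 ms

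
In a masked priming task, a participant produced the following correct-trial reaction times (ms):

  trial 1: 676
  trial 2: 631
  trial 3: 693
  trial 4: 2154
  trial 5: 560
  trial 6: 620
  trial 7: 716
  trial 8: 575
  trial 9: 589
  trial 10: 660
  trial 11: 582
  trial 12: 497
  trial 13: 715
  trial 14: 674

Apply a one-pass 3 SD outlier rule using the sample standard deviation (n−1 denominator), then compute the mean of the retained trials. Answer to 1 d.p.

629.8 ms

n = 14, ΣRT = 10342, M = 738.714
Σ(x−M)² = 2210354.86; s = √(2210354.86/13) = 412.344
Cutoffs: 738.714 ± 3·412.344 → [-498.3, 1975.7]
Outside: 2154 → excluded.
Retained (n=13): Σ = 8188, mean = 8188/13 = 629.846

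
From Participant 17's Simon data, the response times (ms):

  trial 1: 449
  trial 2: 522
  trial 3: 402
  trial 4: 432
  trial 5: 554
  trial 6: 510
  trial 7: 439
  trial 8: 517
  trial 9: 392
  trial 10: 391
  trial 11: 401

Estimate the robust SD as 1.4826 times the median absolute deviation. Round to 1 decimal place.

Sorted: 391, 392, 401, 402, 432, 439, 449, 510, 517, 522, 554 → median = 439
|x − 439| sorted: 0, 7, 10, 37, 38, 47, 48, 71, 78, 83, 115 → MAD = 47
Robust SD ≈ 1.4826 × 47 = 69.682

69.7 ms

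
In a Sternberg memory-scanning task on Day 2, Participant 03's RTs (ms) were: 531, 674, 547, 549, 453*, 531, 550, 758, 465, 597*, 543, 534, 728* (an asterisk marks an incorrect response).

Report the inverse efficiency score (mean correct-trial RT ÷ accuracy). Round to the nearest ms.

739 ms

Correct trials (n=10): 531, 674, 547, 549, 531, 550, 758, 465, 543, 534
Mean correct RT = 5682/10 = 568.2000 ms
Proportion correct = 10/13
IES = 568.2000 / (10/13) = 738.660 ms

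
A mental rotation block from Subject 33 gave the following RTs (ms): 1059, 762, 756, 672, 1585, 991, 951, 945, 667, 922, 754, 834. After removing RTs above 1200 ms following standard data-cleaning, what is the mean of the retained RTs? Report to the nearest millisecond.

847 ms

Excluded: 1585
Retained (n=11): Σ = 9313
Mean = 9313/11 = 846.6364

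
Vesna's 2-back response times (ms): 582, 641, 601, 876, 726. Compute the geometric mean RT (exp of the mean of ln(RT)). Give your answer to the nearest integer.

677 ms

ln(RT): 6.3665, 6.4630, 6.3986, 6.7754, 6.5876
Mean ln(RT) = 32.5910/5 = 6.51820
Geometric mean = exp(6.51820) = 677.36 ms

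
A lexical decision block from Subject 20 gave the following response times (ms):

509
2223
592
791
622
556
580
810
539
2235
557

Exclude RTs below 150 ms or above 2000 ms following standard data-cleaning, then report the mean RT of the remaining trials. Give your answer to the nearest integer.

617 ms

Excluded: 2223, 2235
Retained (n=9): Σ = 5556
Mean = 5556/9 = 617.3333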